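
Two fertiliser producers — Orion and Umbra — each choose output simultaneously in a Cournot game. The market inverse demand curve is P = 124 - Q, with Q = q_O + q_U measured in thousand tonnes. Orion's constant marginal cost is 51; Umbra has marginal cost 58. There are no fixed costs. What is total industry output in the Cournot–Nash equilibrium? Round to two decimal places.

Orion's profit: π_O = (124 - Q)q_O - (51q_O). Setting ∂π_O/∂q_O = 0: 73 - 2q_O - (q_U) = 0.
Umbra's first-order condition: 66 - 2q_U - (q_O) = 0.
Best responses: q_O = (73 - q_U)/2, q_U = (66 - q_O)/2.
Solving the pair: q_O = 80/3, q_U = 59/3.
Total output Q = 80/3 + 59/3 = 139/3.

46.33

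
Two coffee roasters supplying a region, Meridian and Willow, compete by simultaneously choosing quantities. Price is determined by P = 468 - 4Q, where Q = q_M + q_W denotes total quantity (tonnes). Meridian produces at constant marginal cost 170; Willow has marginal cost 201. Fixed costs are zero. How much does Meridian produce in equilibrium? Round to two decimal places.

Meridian's profit: π_M = (468 - 4Q)q_M - (170q_M). Setting ∂π_M/∂q_M = 0: 298 - 8q_M - 4(q_W) = 0.
Willow's first-order condition: 267 - 8q_W - 4(q_M) = 0.
Rearranging gives the reaction functions q_M = (298 - 4q_W)/8 and q_W = (267 - 4q_M)/8.
Substituting one into the other gives q_M = 329/12 and q_W = 59/3.

27.42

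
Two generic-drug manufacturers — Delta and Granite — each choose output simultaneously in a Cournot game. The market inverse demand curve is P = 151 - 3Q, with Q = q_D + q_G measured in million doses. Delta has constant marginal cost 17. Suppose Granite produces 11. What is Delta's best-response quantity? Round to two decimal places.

16.83

With the rival's output fixed at 11, Delta's profit is π_D = (151 - 3·11 - 3q_D)q_D - (17q_D) = (118 - 3q_D)q_D - (17q_D).
∂π_D/∂q_D = 101 - 6q_D = 0, so q_D = 101/6.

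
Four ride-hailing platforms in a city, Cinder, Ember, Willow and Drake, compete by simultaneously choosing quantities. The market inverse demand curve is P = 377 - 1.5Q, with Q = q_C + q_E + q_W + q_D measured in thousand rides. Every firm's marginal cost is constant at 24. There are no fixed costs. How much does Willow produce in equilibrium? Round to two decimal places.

47.07

Each firm earns π_i = (377 - 1.5Q)q_i - 24q_i.
First-order condition (treating rivals' output as given): 353 - 3q_i - (3/2)·Σ_{j≠i} q_j = 0.
With identical firms every q_j equals q_i, so Σ_{j≠i} q_j = 3q_i and 353 = (15/2)q_i, giving q_i = 706/15.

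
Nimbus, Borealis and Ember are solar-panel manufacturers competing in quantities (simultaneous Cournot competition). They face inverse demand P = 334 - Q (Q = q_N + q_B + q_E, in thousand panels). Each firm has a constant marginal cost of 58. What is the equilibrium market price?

127

Each firm earns π_i = (334 - Q)q_i - 58q_i.
First-order condition (treating rivals' output as given): 276 - 2q_i - Σ_{j≠i} q_j = 0.
By symmetry each firm produces the same amount; substituting Σ_{j≠i} q_j = 2q_i yields q_i = 276/4 = 69.
Total output Q = 207, so price P = 334 - 207 = 127.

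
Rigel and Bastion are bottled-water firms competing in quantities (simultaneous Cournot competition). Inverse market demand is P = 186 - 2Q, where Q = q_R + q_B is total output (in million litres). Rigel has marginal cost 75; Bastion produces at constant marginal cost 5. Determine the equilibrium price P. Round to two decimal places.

88.67

Rigel's profit: π_R = (186 - 2Q)q_R - (75q_R). Setting ∂π_R/∂q_R = 0: 111 - 4q_R - 2(q_B) = 0.
Bastion's first-order condition: 181 - 4q_B - 2(q_R) = 0.
So q_R = (111 - 2q_B)/4 and q_B = (181 - 2q_R)/4.
Substituting one into the other gives q_R = 41/6 and q_B = 251/6.
Total output Q = 146/3, so price P = 186 - 2·(146/3) = 266/3.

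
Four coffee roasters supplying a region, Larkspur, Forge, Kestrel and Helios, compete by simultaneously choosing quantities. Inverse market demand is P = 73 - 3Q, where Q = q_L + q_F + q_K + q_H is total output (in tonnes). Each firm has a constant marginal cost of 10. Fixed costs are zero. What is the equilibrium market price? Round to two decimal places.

Each firm earns π_i = (73 - 3Q)q_i - 10q_i.
First-order condition (treating rivals' output as given): 63 - 6q_i - 3·Σ_{j≠i} q_j = 0.
By symmetry each firm produces the same amount; substituting Σ_{j≠i} q_j = 3q_i yields q_i = 63/15 = 21/5.
Total output Q = 84/5, so price P = 73 - 3·(84/5) = 113/5.

22.60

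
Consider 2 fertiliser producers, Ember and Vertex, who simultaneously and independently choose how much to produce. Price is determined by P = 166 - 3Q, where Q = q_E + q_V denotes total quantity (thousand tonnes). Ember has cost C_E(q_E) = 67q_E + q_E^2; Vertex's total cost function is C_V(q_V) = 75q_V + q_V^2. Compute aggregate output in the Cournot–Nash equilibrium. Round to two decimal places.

Ember's profit: π_E = (166 - 3Q)q_E - (67q_E + q_E²). Setting ∂π_E/∂q_E = 0: 99 - 8q_E - 3(q_V) = 0.
Vertex's profit: π_V = (166 - 3Q)q_V - (75q_V + q_V²). Setting ∂π_V/∂q_V = 0: 91 - 8q_V - 3(q_E) = 0.
Rearranging gives the reaction functions q_E = (99 - 3q_V)/8 and q_V = (91 - 3q_E)/8.
Solving the pair: q_E = 519/55, q_V = 431/55.
Total output Q = 519/55 + 431/55 = 190/11.

17.27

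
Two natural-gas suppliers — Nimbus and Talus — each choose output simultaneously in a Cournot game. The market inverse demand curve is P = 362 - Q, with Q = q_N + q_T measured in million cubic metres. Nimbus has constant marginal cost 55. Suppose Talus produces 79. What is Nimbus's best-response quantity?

With the rival's output fixed at 79, Nimbus's profit is π_N = (362 - 79 - q_N)q_N - (55q_N) = (283 - q_N)q_N - (55q_N).
∂π_N/∂q_N = 228 - 2q_N = 0, so q_N = 114.

114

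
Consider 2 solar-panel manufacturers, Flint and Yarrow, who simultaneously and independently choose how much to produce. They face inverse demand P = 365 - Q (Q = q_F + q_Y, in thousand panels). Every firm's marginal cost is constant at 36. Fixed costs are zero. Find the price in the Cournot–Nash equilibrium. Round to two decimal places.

Each firm earns π_i = (365 - Q)q_i - 36q_i.
First-order condition (treating rivals' output as given): 329 - 2q_i - q_j = 0.
By symmetry each firm produces the same amount; substituting q_j = q_i yields q_i = 329/3.
Total output Q = 658/3, so price P = 365 - 658/3 = 437/3.

145.67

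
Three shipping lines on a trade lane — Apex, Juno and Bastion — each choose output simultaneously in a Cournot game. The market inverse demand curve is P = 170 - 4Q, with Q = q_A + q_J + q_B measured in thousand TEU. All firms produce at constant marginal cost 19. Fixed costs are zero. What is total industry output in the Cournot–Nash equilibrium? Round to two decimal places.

28.31

A representative firm's profit is π_i = q_i(170 - 4Q) - 19q_i.
First-order condition (treating rivals' output as given): 151 - 8q_i - 4·Σ_{j≠i} q_j = 0.
By symmetry each firm produces the same amount; substituting Σ_{j≠i} q_j = 2q_i yields q_i = 151/16.
Total output Q = 151/16 + 151/16 + 151/16 = 453/16.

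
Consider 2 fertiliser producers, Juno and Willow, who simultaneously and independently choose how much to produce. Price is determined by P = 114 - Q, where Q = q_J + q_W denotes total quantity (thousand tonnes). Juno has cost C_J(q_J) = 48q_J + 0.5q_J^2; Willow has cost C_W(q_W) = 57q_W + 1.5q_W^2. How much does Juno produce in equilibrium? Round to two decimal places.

19.50

Juno's profit: π_J = (114 - Q)q_J - (48q_J + (1/2)q_J²). Setting ∂π_J/∂q_J = 0: 66 - 3q_J - (q_W) = 0.
Willow's profit: π_W = (114 - Q)q_W - (57q_W + (3/2)q_W²). Setting ∂π_W/∂q_W = 0: 57 - 5q_W - (q_J) = 0.
Rearranging gives the reaction functions q_J = (66 - q_W)/3 and q_W = (57 - q_J)/5.
Substituting one into the other gives q_J = 39/2 and q_W = 15/2.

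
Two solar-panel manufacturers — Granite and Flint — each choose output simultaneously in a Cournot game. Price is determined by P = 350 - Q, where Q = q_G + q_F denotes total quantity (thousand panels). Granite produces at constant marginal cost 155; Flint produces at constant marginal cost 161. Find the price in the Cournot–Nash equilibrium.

Granite's profit: π_G = (350 - Q)q_G - (155q_G). Setting ∂π_G/∂q_G = 0: 195 - 2q_G - (q_F) = 0.
Flint's profit: π_F = (350 - Q)q_F - (161q_F). Setting ∂π_F/∂q_F = 0: 189 - 2q_F - (q_G) = 0.
So q_G = (195 - q_F)/2 and q_F = (189 - q_G)/2.
Substituting one into the other gives q_G = 67 and q_F = 61.
Total output Q = 128, so price P = 350 - 128 = 222.

222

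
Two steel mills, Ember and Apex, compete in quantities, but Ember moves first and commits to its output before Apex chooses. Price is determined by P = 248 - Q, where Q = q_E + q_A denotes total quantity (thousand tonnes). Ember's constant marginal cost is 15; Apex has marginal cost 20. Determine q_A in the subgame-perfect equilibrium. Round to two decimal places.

The follower Apex best-responds to any q_E: π_A = (248 - Q)q_A - 20q_A.
Setting the follower's marginal profit to zero, 228 - q_E - 2q_A = 0, i.e. q_A = (228 - q_E)/2.
The leader anticipates this reaction. Substituting into P = 248 - Q gives P = 134 - (1/2)q_E, so π_E = (134 - (1/2)q_E)q_E - 15q_E.
The leader's first-order condition 119 - q_E = 0 yields q_E = 119.
Then q_A = (228 - 119)/2 = 109/2.

54.50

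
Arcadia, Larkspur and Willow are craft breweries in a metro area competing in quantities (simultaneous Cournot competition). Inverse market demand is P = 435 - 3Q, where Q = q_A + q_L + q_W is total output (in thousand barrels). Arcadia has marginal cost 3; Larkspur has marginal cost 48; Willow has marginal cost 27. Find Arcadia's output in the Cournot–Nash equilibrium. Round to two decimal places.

41.75

Arcadia's profit: π_A = (435 - 3Q)q_A - (3q_A). Setting ∂π_A/∂q_A = 0: 432 - 6q_A - 3(q_L + q_W) = 0.
Larkspur's first-order condition: 387 - 6q_L - 3(q_A + q_W) = 0.
Willow's first-order condition: 408 - 6q_W - 3(q_A + q_L) = 0.
Summing all 3 equations gives 1227 − 12Q = 0, hence Q = 409/4.
Back-substituting: q_A = (432 − 1227/4)/3 = 167/4, q_L = (387 − 1227/4)/3 = 107/4, q_W = (408 − 1227/4)/3 = 135/4.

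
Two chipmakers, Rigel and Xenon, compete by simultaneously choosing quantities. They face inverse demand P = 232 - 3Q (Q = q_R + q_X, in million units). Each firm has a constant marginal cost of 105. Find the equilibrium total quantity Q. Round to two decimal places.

Each firm earns π_i = (232 - 3Q)q_i - 105q_i.
First-order condition (treating rivals' output as given): 127 - 6q_i - 3q_j = 0.
With identical firms every q_j equals q_i, so q_j = q_i and 127 = 9q_i, giving q_i = 127/9.
Total output Q = 127/9 + 127/9 = 254/9.

28.22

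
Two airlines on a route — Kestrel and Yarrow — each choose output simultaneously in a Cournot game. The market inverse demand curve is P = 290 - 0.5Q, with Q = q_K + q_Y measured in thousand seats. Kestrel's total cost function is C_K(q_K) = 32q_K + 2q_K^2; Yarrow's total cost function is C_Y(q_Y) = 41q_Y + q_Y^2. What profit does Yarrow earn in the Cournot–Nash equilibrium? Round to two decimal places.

Kestrel's profit: π_K = (290 - 0.5Q)q_K - (32q_K + 2q_K²). Setting ∂π_K/∂q_K = 0: 258 - 5q_K - (1/2)(q_Y) = 0.
Yarrow's profit: π_Y = (290 - 0.5Q)q_Y - (41q_Y + q_Y²). Setting ∂π_Y/∂q_Y = 0: 249 - 3q_Y - (1/2)(q_K) = 0.
Best responses: q_K = (258 - (1/2)q_Y)/5, q_Y = (249 - (1/2)q_K)/3.
Solving the pair: q_K = 44.0339, q_Y = 75.6610.
Price P = 290 - (1/2)·119.6949 = 230.1525.
Yarrow's profit: 230.1525·75.6610 - 41·75.6610 - 75.6610² = 8586.8842.

8586.88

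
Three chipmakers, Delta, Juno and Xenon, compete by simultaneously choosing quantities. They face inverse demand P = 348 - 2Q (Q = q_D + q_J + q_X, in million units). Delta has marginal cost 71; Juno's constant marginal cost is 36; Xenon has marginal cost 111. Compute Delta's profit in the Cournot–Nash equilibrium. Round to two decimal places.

2485.13

Delta's profit: π_D = (348 - 2Q)q_D - (71q_D). Setting ∂π_D/∂q_D = 0: 277 - 4q_D - 2(q_J + q_X) = 0.
Juno's profit: π_J = (348 - 2Q)q_J - (36q_J). Setting ∂π_J/∂q_J = 0: 312 - 4q_J - 2(q_D + q_X) = 0.
Xenon's first-order condition: 237 - 4q_X - 2(q_D + q_J) = 0.
Adding the 3 conditions: 826 − 4Q − 4Q = 0, i.e. Q = 413/4.
Back-substituting: q_D = (277 − 413/2)/2 = 141/4, q_J = (312 − 413/2)/2 = 211/4, q_X = (237 − 413/2)/2 = 61/4.
Price P = 348 - 2·(413/4) = 283/2.
Delta's profit: (283/2 - 71)·(141/4) = 2485.1250.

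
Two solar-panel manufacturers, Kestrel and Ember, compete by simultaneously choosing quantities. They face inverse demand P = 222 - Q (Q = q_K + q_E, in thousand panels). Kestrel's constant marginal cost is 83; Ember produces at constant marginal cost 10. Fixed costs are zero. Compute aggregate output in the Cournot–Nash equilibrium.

117

Kestrel's profit: π_K = (222 - Q)q_K - (83q_K). Setting ∂π_K/∂q_K = 0: 139 - 2q_K - (q_E) = 0.
Ember's profit: π_E = (222 - Q)q_E - (10q_E). Setting ∂π_E/∂q_E = 0: 212 - 2q_E - (q_K) = 0.
Best responses: q_K = (139 - q_E)/2, q_E = (212 - q_K)/2.
Solving the pair: q_K = 22, q_E = 95.
Total output Q = 22 + 95 = 117.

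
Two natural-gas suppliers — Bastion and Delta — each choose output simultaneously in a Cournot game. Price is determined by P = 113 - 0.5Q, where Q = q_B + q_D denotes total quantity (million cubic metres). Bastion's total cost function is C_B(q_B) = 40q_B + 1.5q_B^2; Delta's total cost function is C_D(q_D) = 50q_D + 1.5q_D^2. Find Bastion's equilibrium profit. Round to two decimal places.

Bastion's profit: π_B = (113 - 0.5Q)q_B - (40q_B + (3/2)q_B²). Setting ∂π_B/∂q_B = 0: 73 - 4q_B - (1/2)(q_D) = 0.
Delta's first-order condition: 63 - 4q_D - (1/2)(q_B) = 0.
Rearranging gives the reaction functions q_B = (73 - (1/2)q_D)/4 and q_D = (63 - (1/2)q_B)/4.
Solving the pair: q_B = 1042/63, q_D = 862/63.
Price P = 113 - (1/2)·(272/9) = 881/9.
Bastion's profit: (881/9)·(1042/63) - 40·(1042/63) - (3/2)(1042/63)² = 547.1222.

547.12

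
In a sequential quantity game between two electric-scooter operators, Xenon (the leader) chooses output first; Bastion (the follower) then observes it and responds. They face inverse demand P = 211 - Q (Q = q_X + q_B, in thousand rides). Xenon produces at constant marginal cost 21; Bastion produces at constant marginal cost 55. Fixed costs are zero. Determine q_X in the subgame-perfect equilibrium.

Solve by backward induction. Given q_X, the follower Bastion maximises π_B = (211 - q_X - q_B)q_B - 55q_B.
Setting the follower's marginal profit to zero, 156 - q_X - 2q_B = 0, i.e. q_B = (156 - q_X)/2.
The leader anticipates this reaction. Substituting into P = 211 - Q gives P = 133 - (1/2)q_X, so π_X = (133 - (1/2)q_X)q_X - 21q_X.
Maximising: ∂π_X/∂q_X = 112 - q_X = 0, giving q_X = 112.
Then q_B = (156 - 112)/2 = 22.

112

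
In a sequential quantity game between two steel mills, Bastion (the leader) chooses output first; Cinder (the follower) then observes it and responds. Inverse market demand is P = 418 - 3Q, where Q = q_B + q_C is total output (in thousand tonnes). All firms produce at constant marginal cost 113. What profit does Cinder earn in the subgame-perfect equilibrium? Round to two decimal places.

1938.02

The follower Cinder best-responds to any q_B: π_C = (418 - 3Q)q_C - 113q_C.
Setting the follower's marginal profit to zero, 305 - 3q_B - 6q_C = 0, i.e. q_C = (305 - 3q_B)/6.
The leader anticipates this reaction. Substituting into P = 418 - 3Q gives P = 531/2 - (3/2)q_B, so π_B = (531/2 - (3/2)q_B)q_B - 113q_B.
Maximising: ∂π_B/∂q_B = 305/2 - 3q_B = 0, giving q_B = 305/6.
Then q_C = (305 - 3·(305/6))/6 = 305/12.
Price P = 418 - 3·(305/4) = 757/4.
Cinder's profit: (757/4 - 113)·(305/12) = 1938.0208.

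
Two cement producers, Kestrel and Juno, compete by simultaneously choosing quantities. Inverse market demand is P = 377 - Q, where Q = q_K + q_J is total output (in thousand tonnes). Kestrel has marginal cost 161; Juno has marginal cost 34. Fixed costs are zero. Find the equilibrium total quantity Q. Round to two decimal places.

186.33

Kestrel's profit: π_K = (377 - Q)q_K - (161q_K). Setting ∂π_K/∂q_K = 0: 216 - 2q_K - (q_J) = 0.
Juno's first-order condition: 343 - 2q_J - (q_K) = 0.
So q_K = (216 - q_J)/2 and q_J = (343 - q_K)/2.
Substituting one into the other gives q_K = 89/3 and q_J = 470/3.
Total output Q = 89/3 + 470/3 = 559/3.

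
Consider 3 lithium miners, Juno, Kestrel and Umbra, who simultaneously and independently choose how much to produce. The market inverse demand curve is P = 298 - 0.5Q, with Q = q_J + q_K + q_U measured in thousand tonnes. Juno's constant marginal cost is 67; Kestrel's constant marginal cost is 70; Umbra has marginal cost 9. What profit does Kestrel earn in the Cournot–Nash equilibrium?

3362

Juno's profit: π_J = (298 - 0.5Q)q_J - (67q_J). Setting ∂π_J/∂q_J = 0: 231 - q_J - (1/2)(q_K + q_U) = 0.
Kestrel's profit: π_K = (298 - 0.5Q)q_K - (70q_K). Setting ∂π_K/∂q_K = 0: 228 - q_K - (1/2)(q_J + q_U) = 0.
Umbra's first-order condition: 289 - q_U - (1/2)(q_J + q_K) = 0.
Adding the 3 conditions: 748 − Q − Q = 0, i.e. Q = 374.
Back-substituting: q_J = (231 − 187)/(1/2) = 88, q_K = (228 − 187)/(1/2) = 82, q_U = (289 − 187)/(1/2) = 204.
Price P = 298 - (1/2)·374 = 111.
Kestrel's profit: (111 - 70)·82 = 3362.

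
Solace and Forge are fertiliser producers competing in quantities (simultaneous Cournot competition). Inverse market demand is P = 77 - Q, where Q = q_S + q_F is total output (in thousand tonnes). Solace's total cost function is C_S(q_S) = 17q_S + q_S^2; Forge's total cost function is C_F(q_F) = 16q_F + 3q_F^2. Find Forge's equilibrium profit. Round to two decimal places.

Solace's profit: π_S = (77 - Q)q_S - (17q_S + q_S²). Setting ∂π_S/∂q_S = 0: 60 - 4q_S - (q_F) = 0.
Forge's profit: π_F = (77 - Q)q_F - (16q_F + 3q_F²). Setting ∂π_F/∂q_F = 0: 61 - 8q_F - (q_S) = 0.
So q_S = (60 - q_F)/4 and q_F = (61 - q_S)/8.
Substituting one into the other gives q_S = 419/31 and q_F = 184/31.
Price P = 77 - 603/31 = 1784/31.
Forge's profit: (1784/31)·(184/31) - 16·(184/31) - 3(184/31)² = 140.9199.

140.92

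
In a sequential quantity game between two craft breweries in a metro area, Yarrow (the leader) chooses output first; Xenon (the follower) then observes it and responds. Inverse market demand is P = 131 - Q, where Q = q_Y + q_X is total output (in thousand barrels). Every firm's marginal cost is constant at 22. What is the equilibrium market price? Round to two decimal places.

49.25

The follower Xenon best-responds to any q_Y: π_X = (131 - Q)q_X - 22q_X.
Setting the follower's marginal profit to zero, 109 - q_Y - 2q_X = 0, i.e. q_X = (109 - q_Y)/2.
The leader anticipates this reaction. Substituting into P = 131 - Q gives P = 153/2 - (1/2)q_Y, so π_Y = (153/2 - (1/2)q_Y)q_Y - 22q_Y.
Maximising: ∂π_Y/∂q_Y = 109/2 - q_Y = 0, giving q_Y = 109/2.
Then q_X = (109 - 109/2)/2 = 109/4.
Total output Q = 327/4, so price P = 131 - 327/4 = 197/4.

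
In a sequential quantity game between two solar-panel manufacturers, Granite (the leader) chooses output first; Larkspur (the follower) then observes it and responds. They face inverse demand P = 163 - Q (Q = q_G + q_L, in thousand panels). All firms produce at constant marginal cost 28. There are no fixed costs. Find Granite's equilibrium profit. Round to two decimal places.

2278.13

Solve by backward induction. Given q_G, the follower Larkspur maximises π_L = (163 - q_G - q_L)q_L - 28q_L.
Follower FOC: 135 - q_G - 2q_L = 0, so q_L(q_G) = (135 - q_G)/2.
Granite substitutes q_L(q_G) into its own profit: π_G = q_G(163 - q_G - (135 - q_G)/2) - 28q_G = (191/2 - (1/2)q_G)q_G - 28q_G.
Leader FOC: 135/2 - q_G = 0, so q_G = 135/2.
Then q_L = (135 - 135/2)/2 = 135/4.
Price P = 163 - 405/4 = 247/4.
Granite's profit: (247/4 - 28)·(135/2) = 2278.1250.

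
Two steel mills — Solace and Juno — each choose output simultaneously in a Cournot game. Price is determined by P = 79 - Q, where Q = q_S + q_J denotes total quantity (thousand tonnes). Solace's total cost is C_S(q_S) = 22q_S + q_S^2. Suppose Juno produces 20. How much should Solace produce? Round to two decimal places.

9.25

With the rival's output fixed at 20, Solace's profit is π_S = (79 - 20 - q_S)q_S - (22q_S + q_S²) = (59 - q_S)q_S - (22q_S + q_S²).
∂π_S/∂q_S = 37 - 4q_S = 0, so q_S = 37/4.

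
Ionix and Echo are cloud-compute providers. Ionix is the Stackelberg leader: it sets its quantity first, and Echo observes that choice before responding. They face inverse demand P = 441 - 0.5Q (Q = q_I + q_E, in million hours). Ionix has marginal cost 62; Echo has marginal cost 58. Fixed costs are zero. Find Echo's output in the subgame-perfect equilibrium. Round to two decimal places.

195.50

Solve by backward induction. Given q_I, the follower Echo maximises π_E = (441 - (1/2)q_I - (1/2)q_E)q_E - 58q_E.
∂π_E/∂q_E = 383 - (1/2)q_I - q_E = 0 gives the reaction function q_E = (383 - (1/2)q_I).
Ionix substitutes q_E(q_I) into its own profit: π_I = q_I(441 - (1/2)q_I - (383 - (1/2)q_I)/2) - 62q_I = (499/2 - (1/4)q_I)q_I - 62q_I.
Maximising: ∂π_I/∂q_I = 375/2 - (1/2)q_I = 0, giving q_I = 375.
Then q_E = (383 - (1/2)·375) = 391/2.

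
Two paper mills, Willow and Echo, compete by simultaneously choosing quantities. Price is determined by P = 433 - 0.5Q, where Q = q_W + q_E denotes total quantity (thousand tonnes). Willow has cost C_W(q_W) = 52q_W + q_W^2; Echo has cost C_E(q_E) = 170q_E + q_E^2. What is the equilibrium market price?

Willow's profit: π_W = (433 - 0.5Q)q_W - (52q_W + q_W²). Setting ∂π_W/∂q_W = 0: 381 - 3q_W - (1/2)(q_E) = 0.
Echo's first-order condition: 263 - 3q_E - (1/2)(q_W) = 0.
So q_W = (381 - (1/2)q_E)/3 and q_E = (263 - (1/2)q_W)/3.
Substituting one into the other gives q_W = 578/5 and q_E = 342/5.
Total output Q = 184, so price P = 433 - (1/2)·184 = 341.

341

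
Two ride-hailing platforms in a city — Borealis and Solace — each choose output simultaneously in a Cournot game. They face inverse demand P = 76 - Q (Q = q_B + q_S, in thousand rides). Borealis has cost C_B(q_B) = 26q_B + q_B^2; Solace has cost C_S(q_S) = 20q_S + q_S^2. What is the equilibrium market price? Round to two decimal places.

Borealis's profit: π_B = (76 - Q)q_B - (26q_B + q_B²). Setting ∂π_B/∂q_B = 0: 50 - 4q_B - (q_S) = 0.
Solace's profit: π_S = (76 - Q)q_S - (20q_S + q_S²). Setting ∂π_S/∂q_S = 0: 56 - 4q_S - (q_B) = 0.
Best responses: q_B = (50 - q_S)/4, q_S = (56 - q_B)/4.
Solving the pair: q_B = 48/5, q_S = 58/5.
Total output Q = 106/5, so price P = 76 - 106/5 = 274/5.

54.80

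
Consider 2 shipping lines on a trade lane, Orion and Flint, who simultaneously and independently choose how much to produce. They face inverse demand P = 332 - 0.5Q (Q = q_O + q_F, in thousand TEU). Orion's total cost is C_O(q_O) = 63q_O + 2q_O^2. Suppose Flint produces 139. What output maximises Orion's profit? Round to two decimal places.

With the rival's output fixed at 139, Orion's profit is π_O = (332 - (1/2)·139 - (1/2)q_O)q_O - (63q_O + 2q_O²) = (525/2 - (1/2)q_O)q_O - (63q_O + 2q_O²).
∂π_O/∂q_O = 399/2 - 5q_O = 0, so q_O = 399/10.

39.90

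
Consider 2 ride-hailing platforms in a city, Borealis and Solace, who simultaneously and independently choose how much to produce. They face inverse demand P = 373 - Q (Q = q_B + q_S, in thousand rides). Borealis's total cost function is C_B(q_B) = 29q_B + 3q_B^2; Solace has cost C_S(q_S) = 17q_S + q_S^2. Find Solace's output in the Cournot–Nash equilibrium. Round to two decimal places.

Borealis's profit: π_B = (373 - Q)q_B - (29q_B + 3q_B²). Setting ∂π_B/∂q_B = 0: 344 - 8q_B - (q_S) = 0.
Solace's profit: π_S = (373 - Q)q_S - (17q_S + q_S²). Setting ∂π_S/∂q_S = 0: 356 - 4q_S - (q_B) = 0.
So q_B = (344 - q_S)/8 and q_S = (356 - q_B)/4.
Solving the pair: q_B = 1020/31, q_S = 80.7742.

80.77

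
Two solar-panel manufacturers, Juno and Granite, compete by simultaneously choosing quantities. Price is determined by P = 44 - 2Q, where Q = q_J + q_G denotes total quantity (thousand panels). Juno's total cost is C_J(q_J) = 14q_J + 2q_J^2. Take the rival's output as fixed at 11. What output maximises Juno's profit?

1

With the rival's output fixed at 11, Juno's profit is π_J = (44 - 2·11 - 2q_J)q_J - (14q_J + 2q_J²) = (22 - 2q_J)q_J - (14q_J + 2q_J²).
∂π_J/∂q_J = 8 - 8q_J = 0, so q_J = 1.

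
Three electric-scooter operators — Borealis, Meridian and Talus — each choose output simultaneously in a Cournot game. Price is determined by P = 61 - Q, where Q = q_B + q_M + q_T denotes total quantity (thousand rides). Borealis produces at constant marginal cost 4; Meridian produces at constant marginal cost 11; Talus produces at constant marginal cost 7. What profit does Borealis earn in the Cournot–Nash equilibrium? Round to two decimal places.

Borealis's profit: π_B = (61 - Q)q_B - (4q_B). Setting ∂π_B/∂q_B = 0: 57 - 2q_B - (q_M + q_T) = 0.
Meridian's first-order condition: 50 - 2q_M - (q_B + q_T) = 0.
Talus's profit: π_T = (61 - Q)q_T - (7q_T). Setting ∂π_T/∂q_T = 0: 54 - 2q_T - (q_B + q_M) = 0.
Summing all 3 equations gives 161 − 4Q = 0, hence Q = 161/4.
Back-substituting: q_B = (57 − 161/4) = 67/4, q_M = (50 − 161/4) = 39/4, q_T = (54 − 161/4) = 55/4.
Price P = 61 - 161/4 = 83/4.
Borealis's profit: (83/4 - 4)·(67/4) = 280.5625.

280.56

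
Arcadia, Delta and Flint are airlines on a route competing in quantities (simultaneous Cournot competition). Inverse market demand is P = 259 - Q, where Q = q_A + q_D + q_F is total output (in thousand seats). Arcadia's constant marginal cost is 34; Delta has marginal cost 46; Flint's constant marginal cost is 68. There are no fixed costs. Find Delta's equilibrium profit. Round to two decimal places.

Arcadia's profit: π_A = (259 - Q)q_A - (34q_A). Setting ∂π_A/∂q_A = 0: 225 - 2q_A - (q_D + q_F) = 0.
Delta's first-order condition: 213 - 2q_D - (q_A + q_F) = 0.
Flint's profit: π_F = (259 - Q)q_F - (68q_F). Setting ∂π_F/∂q_F = 0: 191 - 2q_F - (q_A + q_D) = 0.
Adding the 3 first-order conditions: 629 − 4Q = 0, so Q = 629/4.
Back-substituting: q_A = (225 − 629/4) = 271/4, q_D = (213 − 629/4) = 223/4, q_F = (191 − 629/4) = 135/4.
Price P = 259 - 629/4 = 407/4.
Delta's profit: (407/4 - 46)·(223/4) = 3108.0625.

3108.06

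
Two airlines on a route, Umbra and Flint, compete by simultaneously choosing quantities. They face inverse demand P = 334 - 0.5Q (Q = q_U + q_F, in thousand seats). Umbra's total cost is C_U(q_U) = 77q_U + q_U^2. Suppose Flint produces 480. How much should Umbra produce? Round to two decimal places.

With the rival's output fixed at 480, Umbra's profit is π_U = (334 - (1/2)·480 - (1/2)q_U)q_U - (77q_U + q_U²) = (94 - (1/2)q_U)q_U - (77q_U + q_U²).
∂π_U/∂q_U = 17 - 3q_U = 0, so q_U = 17/3.

5.67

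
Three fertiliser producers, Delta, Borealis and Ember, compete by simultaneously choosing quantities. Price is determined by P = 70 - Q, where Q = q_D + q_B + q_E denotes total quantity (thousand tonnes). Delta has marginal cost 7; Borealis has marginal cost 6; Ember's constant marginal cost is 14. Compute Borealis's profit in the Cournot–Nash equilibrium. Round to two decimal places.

333.06

Delta's profit: π_D = (70 - Q)q_D - (7q_D). Setting ∂π_D/∂q_D = 0: 63 - 2q_D - (q_B + q_E) = 0.
Borealis's profit: π_B = (70 - Q)q_B - (6q_B). Setting ∂π_B/∂q_B = 0: 64 - 2q_B - (q_D + q_E) = 0.
Ember's first-order condition: 56 - 2q_E - (q_D + q_B) = 0.
Adding the 3 first-order conditions: 183 − 4Q = 0, so Q = 183/4.
Back-substituting: q_D = (63 − 183/4) = 69/4, q_B = (64 − 183/4) = 73/4, q_E = (56 − 183/4) = 41/4.
Price P = 70 - 183/4 = 97/4.
Borealis's profit: (97/4 - 6)·(73/4) = 333.0625.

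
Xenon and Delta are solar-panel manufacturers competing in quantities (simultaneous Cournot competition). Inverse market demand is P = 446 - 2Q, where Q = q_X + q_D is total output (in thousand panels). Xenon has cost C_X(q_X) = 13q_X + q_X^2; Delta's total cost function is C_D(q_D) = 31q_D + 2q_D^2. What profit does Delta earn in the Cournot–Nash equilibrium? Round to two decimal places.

Xenon's profit: π_X = (446 - 2Q)q_X - (13q_X + q_X²). Setting ∂π_X/∂q_X = 0: 433 - 6q_X - 2(q_D) = 0.
Delta's first-order condition: 415 - 8q_D - 2(q_X) = 0.
Rearranging gives the reaction functions q_X = (433 - 2q_D)/6 and q_D = (415 - 2q_X)/8.
Substituting one into the other gives q_X = 1317/22 and q_D = 406/11.
Price P = 446 - 2·96.7727 = 252.4545.
Delta's profit: 252.4545·(406/11) - 31·(406/11) - 2(406/11)² = 5449.1240.

5449.12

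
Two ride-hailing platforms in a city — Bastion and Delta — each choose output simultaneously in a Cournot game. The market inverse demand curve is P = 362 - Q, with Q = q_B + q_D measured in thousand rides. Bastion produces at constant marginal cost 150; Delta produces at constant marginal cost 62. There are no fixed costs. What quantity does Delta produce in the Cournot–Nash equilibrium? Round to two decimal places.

Bastion's profit: π_B = (362 - Q)q_B - (150q_B). Setting ∂π_B/∂q_B = 0: 212 - 2q_B - (q_D) = 0.
Delta's first-order condition: 300 - 2q_D - (q_B) = 0.
So q_B = (212 - q_D)/2 and q_D = (300 - q_B)/2.
Substituting one into the other gives q_B = 124/3 and q_D = 388/3.

129.33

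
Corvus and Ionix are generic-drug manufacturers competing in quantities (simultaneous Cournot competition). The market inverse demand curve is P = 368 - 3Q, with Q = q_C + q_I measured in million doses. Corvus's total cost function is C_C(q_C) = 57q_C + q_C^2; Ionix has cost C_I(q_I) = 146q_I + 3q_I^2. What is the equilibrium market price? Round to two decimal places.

Corvus's profit: π_C = (368 - 3Q)q_C - (57q_C + q_C²). Setting ∂π_C/∂q_C = 0: 311 - 8q_C - 3(q_I) = 0.
Ionix's profit: π_I = (368 - 3Q)q_I - (146q_I + 3q_I²). Setting ∂π_I/∂q_I = 0: 222 - 12q_I - 3(q_C) = 0.
So q_C = (311 - 3q_I)/8 and q_I = (222 - 3q_C)/12.
Substituting one into the other gives q_C = 1022/29 and q_I = 281/29.
Total output Q = 1303/29, so price P = 368 - 3·(1303/29) = 233.2069.

233.21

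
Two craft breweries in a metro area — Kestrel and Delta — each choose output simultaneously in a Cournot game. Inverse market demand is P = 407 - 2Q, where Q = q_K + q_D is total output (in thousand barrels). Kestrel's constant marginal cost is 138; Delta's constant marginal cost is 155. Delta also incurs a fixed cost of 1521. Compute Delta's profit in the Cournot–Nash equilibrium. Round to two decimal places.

Kestrel's profit: π_K = (407 - 2Q)q_K - (138q_K). Setting ∂π_K/∂q_K = 0: 269 - 4q_K - 2(q_D) = 0.
Delta's first-order condition: 252 - 4q_D - 2(q_K) = 0.
Best responses: q_K = (269 - 2q_D)/4, q_D = (252 - 2q_K)/4.
Substituting one into the other gives q_K = 143/3 and q_D = 235/6.
Price P = 407 - 2·(521/6) = 700/3.
Delta's profit: (700/3 - 155)·(235/6) - 1521 = 1547.0556.

1547.06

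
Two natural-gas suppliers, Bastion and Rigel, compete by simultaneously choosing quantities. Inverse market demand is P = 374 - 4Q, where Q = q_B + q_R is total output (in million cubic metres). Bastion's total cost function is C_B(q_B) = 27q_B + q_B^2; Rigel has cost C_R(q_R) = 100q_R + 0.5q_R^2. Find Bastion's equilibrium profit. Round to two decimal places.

Bastion's profit: π_B = (374 - 4Q)q_B - (27q_B + q_B²). Setting ∂π_B/∂q_B = 0: 347 - 10q_B - 4(q_R) = 0.
Rigel's profit: π_R = (374 - 4Q)q_R - (100q_R + (1/2)q_R²). Setting ∂π_R/∂q_R = 0: 274 - 9q_R - 4(q_B) = 0.
So q_B = (347 - 4q_R)/10 and q_R = (274 - 4q_B)/9.
Substituting one into the other gives q_B = 27.3919 and q_R = 676/37.
Price P = 374 - 4·45.6622 = 191.3514.
Bastion's profit: 191.3514·27.3919 - 27·27.3919 - 27.3919² = 3751.5787.

3751.58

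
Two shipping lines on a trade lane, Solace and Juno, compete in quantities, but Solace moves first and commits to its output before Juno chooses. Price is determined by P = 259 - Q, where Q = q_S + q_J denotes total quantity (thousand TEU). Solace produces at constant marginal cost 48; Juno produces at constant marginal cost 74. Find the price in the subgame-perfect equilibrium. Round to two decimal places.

107.25

Solve by backward induction. Given q_S, the follower Juno maximises π_J = (259 - q_S - q_J)q_J - 74q_J.
Follower FOC: 185 - q_S - 2q_J = 0, so q_J(q_S) = (185 - q_S)/2.
Solace substitutes q_J(q_S) into its own profit: π_S = q_S(259 - q_S - (185 - q_S)/2) - 48q_S = (333/2 - (1/2)q_S)q_S - 48q_S.
Leader FOC: 237/2 - q_S = 0, so q_S = 237/2.
Then q_J = (185 - 237/2)/2 = 133/4.
Total output Q = 607/4, so price P = 259 - 607/4 = 429/4.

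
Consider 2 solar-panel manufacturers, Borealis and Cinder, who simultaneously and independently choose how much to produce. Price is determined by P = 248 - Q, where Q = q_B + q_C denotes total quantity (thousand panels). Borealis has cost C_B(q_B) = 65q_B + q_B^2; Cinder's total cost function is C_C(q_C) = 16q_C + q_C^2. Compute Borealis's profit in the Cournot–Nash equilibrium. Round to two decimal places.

Borealis's profit: π_B = (248 - Q)q_B - (65q_B + q_B²). Setting ∂π_B/∂q_B = 0: 183 - 4q_B - (q_C) = 0.
Cinder's first-order condition: 232 - 4q_C - (q_B) = 0.
Rearranging gives the reaction functions q_B = (183 - q_C)/4 and q_C = (232 - q_B)/4.
Solving the pair: q_B = 100/3, q_C = 149/3.
Price P = 248 - 83 = 165.
Borealis's profit: 165·(100/3) - 65·(100/3) - (100/3)² = 2222.2222.

2222.22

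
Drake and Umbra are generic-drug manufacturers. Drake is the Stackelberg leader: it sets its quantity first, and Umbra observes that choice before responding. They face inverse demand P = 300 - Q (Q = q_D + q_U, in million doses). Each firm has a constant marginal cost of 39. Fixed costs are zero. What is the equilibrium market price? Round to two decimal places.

104.25

Solve by backward induction. Given q_D, the follower Umbra maximises π_U = (300 - q_D - q_U)q_U - 39q_U.
Follower FOC: 261 - q_D - 2q_U = 0, so q_U(q_D) = (261 - q_D)/2.
The leader anticipates this reaction. Substituting into P = 300 - Q gives P = 339/2 - (1/2)q_D, so π_D = (339/2 - (1/2)q_D)q_D - 39q_D.
Maximising: ∂π_D/∂q_D = 261/2 - q_D = 0, giving q_D = 261/2.
Then q_U = (261 - 261/2)/2 = 261/4.
Total output Q = 783/4, so price P = 300 - 783/4 = 417/4.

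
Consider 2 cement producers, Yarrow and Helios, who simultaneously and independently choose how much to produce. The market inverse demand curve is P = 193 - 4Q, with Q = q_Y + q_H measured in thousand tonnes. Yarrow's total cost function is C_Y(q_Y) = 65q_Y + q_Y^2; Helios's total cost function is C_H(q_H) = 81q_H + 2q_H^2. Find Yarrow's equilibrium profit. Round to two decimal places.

547.22

Yarrow's profit: π_Y = (193 - 4Q)q_Y - (65q_Y + q_Y²). Setting ∂π_Y/∂q_Y = 0: 128 - 10q_Y - 4(q_H) = 0.
Helios's profit: π_H = (193 - 4Q)q_H - (81q_H + 2q_H²). Setting ∂π_H/∂q_H = 0: 112 - 12q_H - 4(q_Y) = 0.
Best responses: q_Y = (128 - 4q_H)/10, q_H = (112 - 4q_Y)/12.
Substituting one into the other gives q_Y = 136/13 and q_H = 76/13.
Price P = 193 - 4·(212/13) = 1661/13.
Yarrow's profit: (1661/13)·(136/13) - 65·(136/13) - (136/13)² = 547.2189.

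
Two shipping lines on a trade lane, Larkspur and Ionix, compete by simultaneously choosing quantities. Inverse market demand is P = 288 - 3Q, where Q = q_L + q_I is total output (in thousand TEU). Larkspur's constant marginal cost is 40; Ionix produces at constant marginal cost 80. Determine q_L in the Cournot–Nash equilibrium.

32

Larkspur's profit: π_L = (288 - 3Q)q_L - (40q_L). Setting ∂π_L/∂q_L = 0: 248 - 6q_L - 3(q_I) = 0.
Ionix's profit: π_I = (288 - 3Q)q_I - (80q_I). Setting ∂π_I/∂q_I = 0: 208 - 6q_I - 3(q_L) = 0.
Best responses: q_L = (248 - 3q_I)/6, q_I = (208 - 3q_L)/6.
Substituting one into the other gives q_L = 32 and q_I = 56/3.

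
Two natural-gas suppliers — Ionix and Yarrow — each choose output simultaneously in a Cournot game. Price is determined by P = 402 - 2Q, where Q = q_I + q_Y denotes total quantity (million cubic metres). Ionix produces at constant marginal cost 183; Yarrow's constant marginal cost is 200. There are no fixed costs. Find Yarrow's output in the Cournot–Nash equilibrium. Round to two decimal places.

30.83

Ionix's profit: π_I = (402 - 2Q)q_I - (183q_I). Setting ∂π_I/∂q_I = 0: 219 - 4q_I - 2(q_Y) = 0.
Yarrow's first-order condition: 202 - 4q_Y - 2(q_I) = 0.
Best responses: q_I = (219 - 2q_Y)/4, q_Y = (202 - 2q_I)/4.
Solving the pair: q_I = 118/3, q_Y = 185/6.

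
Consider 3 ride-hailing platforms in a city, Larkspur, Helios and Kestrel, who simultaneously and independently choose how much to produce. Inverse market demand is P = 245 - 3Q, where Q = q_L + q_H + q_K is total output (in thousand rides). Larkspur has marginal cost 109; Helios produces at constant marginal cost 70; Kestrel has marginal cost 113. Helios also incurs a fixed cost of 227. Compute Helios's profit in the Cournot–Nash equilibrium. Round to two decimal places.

Larkspur's profit: π_L = (245 - 3Q)q_L - (109q_L). Setting ∂π_L/∂q_L = 0: 136 - 6q_L - 3(q_H + q_K) = 0.
Helios's first-order condition: 175 - 6q_H - 3(q_L + q_K) = 0.
Kestrel's profit: π_K = (245 - 3Q)q_K - (113q_K). Setting ∂π_K/∂q_K = 0: 132 - 6q_K - 3(q_L + q_H) = 0.
Summing all 3 equations gives 443 − 12Q = 0, hence Q = 443/12.
Back-substituting: q_L = (136 − 443/4)/3 = 101/12, q_H = (175 − 443/4)/3 = 257/12, q_K = (132 − 443/4)/3 = 85/12.
Price P = 245 - 3·(443/12) = 537/4.
Helios's profit: (537/4 - 70)·(257/12) - 227 = 1149.0208.

1149.02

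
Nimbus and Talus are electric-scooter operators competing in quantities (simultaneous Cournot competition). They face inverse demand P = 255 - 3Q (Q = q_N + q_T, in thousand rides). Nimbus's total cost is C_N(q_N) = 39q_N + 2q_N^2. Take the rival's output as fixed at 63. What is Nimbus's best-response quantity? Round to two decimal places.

With the rival's output fixed at 63, Nimbus's profit is π_N = (255 - 3·63 - 3q_N)q_N - (39q_N + 2q_N²) = (66 - 3q_N)q_N - (39q_N + 2q_N²).
∂π_N/∂q_N = 27 - 10q_N = 0, so q_N = 27/10.

2.70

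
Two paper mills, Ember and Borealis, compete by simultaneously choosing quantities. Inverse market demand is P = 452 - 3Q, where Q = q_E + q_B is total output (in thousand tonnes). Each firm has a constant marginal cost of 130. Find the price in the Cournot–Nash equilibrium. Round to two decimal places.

237.33

Each firm earns π_i = (452 - 3Q)q_i - 130q_i.
Setting ∂π_i/∂q_i = 0 with rivals' quantities fixed: 322 - 6q_i - 3q_j = 0.
With identical firms every q_j equals q_i, so q_j = q_i and 322 = 9q_i, giving q_i = 322/9.
Total output Q = 644/9, so price P = 452 - 3·(644/9) = 712/3.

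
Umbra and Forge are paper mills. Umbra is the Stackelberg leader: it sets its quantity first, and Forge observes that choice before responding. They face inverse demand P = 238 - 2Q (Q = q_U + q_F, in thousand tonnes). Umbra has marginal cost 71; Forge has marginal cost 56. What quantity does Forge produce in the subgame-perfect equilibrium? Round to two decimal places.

26.50

Solve by backward induction. Given q_U, the follower Forge maximises π_F = (238 - 2q_U - 2q_F)q_F - 56q_F.
∂π_F/∂q_F = 182 - 2q_U - 4q_F = 0 gives the reaction function q_F = (182 - 2q_U)/4.
Umbra substitutes q_F(q_U) into its own profit: π_U = q_U(238 - 2q_U - (182 - 2q_U)/2) - 71q_U = (147 - q_U)q_U - 71q_U.
The leader's first-order condition 76 - 2q_U = 0 yields q_U = 38.
Then q_F = (182 - 2·38)/4 = 53/2.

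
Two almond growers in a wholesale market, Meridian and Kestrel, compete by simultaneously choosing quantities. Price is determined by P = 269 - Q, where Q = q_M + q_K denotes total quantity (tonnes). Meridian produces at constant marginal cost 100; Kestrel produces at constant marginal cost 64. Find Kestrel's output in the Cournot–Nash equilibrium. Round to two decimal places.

80.33

Meridian's profit: π_M = (269 - Q)q_M - (100q_M). Setting ∂π_M/∂q_M = 0: 169 - 2q_M - (q_K) = 0.
Kestrel's first-order condition: 205 - 2q_K - (q_M) = 0.
Best responses: q_M = (169 - q_K)/2, q_K = (205 - q_M)/2.
Solving the pair: q_M = 133/3, q_K = 241/3.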